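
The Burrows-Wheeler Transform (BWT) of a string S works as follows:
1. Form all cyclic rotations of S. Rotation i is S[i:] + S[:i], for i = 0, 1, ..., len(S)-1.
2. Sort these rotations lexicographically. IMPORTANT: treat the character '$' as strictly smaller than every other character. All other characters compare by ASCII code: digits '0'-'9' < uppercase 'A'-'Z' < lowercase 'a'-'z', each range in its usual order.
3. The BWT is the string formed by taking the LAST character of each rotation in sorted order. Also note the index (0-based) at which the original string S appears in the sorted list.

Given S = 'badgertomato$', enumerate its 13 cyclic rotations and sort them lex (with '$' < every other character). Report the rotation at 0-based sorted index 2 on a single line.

All 13 rotations (rotation i = S[i:]+S[:i]):
  rot[0] = badgertomato$
  rot[1] = adgertomato$b
  rot[2] = dgertomato$ba
  rot[3] = gertomato$bad
  rot[4] = ertomato$badg
  rot[5] = rtomato$badge
  rot[6] = tomato$badger
  rot[7] = omato$badgert
  rot[8] = mato$badgerto
  rot[9] = ato$badgertom
  rot[10] = to$badgertoma
  rot[11] = o$badgertomat
  rot[12] = $badgertomato
Sorted (with $ < everything):
  sorted[0] = $badgertomato
  sorted[1] = adgertomato$b
  sorted[2] = ato$badgertom
  sorted[3] = badgertomato$
  sorted[4] = dgertomato$ba
  sorted[5] = ertomato$badg
  sorted[6] = gertomato$bad
  sorted[7] = mato$badgerto
  sorted[8] = o$badgertomat
  sorted[9] = omato$badgert
  sorted[10] = rtomato$badge
  sorted[11] = to$badgertoma
  sorted[12] = tomato$badger
sorted[2] = ato$badgertom

Answer: ato$badgertom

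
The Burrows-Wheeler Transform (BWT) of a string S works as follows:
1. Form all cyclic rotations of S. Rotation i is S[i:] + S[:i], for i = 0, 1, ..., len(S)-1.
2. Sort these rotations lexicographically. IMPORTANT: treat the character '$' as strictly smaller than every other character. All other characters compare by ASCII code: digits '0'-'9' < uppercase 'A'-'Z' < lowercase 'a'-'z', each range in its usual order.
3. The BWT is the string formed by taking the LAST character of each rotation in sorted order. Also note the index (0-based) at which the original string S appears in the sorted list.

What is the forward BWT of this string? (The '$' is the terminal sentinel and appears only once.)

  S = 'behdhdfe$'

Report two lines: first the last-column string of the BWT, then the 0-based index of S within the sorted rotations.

All 9 rotations (rotation i = S[i:]+S[:i]):
  rot[0] = behdhdfe$
  rot[1] = ehdhdfe$b
  rot[2] = hdhdfe$be
  rot[3] = dhdfe$beh
  rot[4] = hdfe$behd
  rot[5] = dfe$behdh
  rot[6] = fe$behdhd
  rot[7] = e$behdhdf
  rot[8] = $behdhdfe
Sorted (with $ < everything):
  sorted[0] = $behdhdfe  (last char: 'e')
  sorted[1] = behdhdfe$  (last char: '$')
  sorted[2] = dfe$behdh  (last char: 'h')
  sorted[3] = dhdfe$beh  (last char: 'h')
  sorted[4] = e$behdhdf  (last char: 'f')
  sorted[5] = ehdhdfe$b  (last char: 'b')
  sorted[6] = fe$behdhd  (last char: 'd')
  sorted[7] = hdfe$behd  (last char: 'd')
  sorted[8] = hdhdfe$be  (last char: 'e')
Last column: e$hhfbdde
Original string S is at sorted index 1

Answer: e$hhfbdde
1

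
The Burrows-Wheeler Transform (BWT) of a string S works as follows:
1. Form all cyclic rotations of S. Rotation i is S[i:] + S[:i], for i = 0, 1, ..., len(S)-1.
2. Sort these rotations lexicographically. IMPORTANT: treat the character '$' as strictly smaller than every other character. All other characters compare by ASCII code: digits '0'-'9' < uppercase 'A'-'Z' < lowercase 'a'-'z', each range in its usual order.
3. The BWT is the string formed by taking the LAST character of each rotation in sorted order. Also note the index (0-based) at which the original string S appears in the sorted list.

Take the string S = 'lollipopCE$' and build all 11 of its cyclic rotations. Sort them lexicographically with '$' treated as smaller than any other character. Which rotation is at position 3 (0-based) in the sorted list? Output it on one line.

Answer: ipopCE$loll

Derivation:
All 11 rotations (rotation i = S[i:]+S[:i]):
  rot[0] = lollipopCE$
  rot[1] = ollipopCE$l
  rot[2] = llipopCE$lo
  rot[3] = lipopCE$lol
  rot[4] = ipopCE$loll
  rot[5] = popCE$lolli
  rot[6] = opCE$lollip
  rot[7] = pCE$lollipo
  rot[8] = CE$lollipop
  rot[9] = E$lollipopC
  rot[10] = $lollipopCE
Sorted (with $ < everything):
  sorted[0] = $lollipopCE
  sorted[1] = CE$lollipop
  sorted[2] = E$lollipopC
  sorted[3] = ipopCE$loll
  sorted[4] = lipopCE$lol
  sorted[5] = llipopCE$lo
  sorted[6] = lollipopCE$
  sorted[7] = ollipopCE$l
  sorted[8] = opCE$lollip
  sorted[9] = pCE$lollipo
  sorted[10] = popCE$lolli
sorted[3] = ipopCE$loll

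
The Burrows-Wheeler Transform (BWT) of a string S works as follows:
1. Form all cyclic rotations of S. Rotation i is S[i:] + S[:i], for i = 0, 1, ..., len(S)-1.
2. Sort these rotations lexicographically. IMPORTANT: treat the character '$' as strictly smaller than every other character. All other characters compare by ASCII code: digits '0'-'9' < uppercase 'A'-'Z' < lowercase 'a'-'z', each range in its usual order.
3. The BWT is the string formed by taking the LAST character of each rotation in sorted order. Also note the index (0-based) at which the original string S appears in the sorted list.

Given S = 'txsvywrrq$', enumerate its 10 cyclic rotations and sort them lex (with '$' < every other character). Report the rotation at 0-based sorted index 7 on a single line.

All 10 rotations (rotation i = S[i:]+S[:i]):
  rot[0] = txsvywrrq$
  rot[1] = xsvywrrq$t
  rot[2] = svywrrq$tx
  rot[3] = vywrrq$txs
  rot[4] = ywrrq$txsv
  rot[5] = wrrq$txsvy
  rot[6] = rrq$txsvyw
  rot[7] = rq$txsvywr
  rot[8] = q$txsvywrr
  rot[9] = $txsvywrrq
Sorted (with $ < everything):
  sorted[0] = $txsvywrrq
  sorted[1] = q$txsvywrr
  sorted[2] = rq$txsvywr
  sorted[3] = rrq$txsvyw
  sorted[4] = svywrrq$tx
  sorted[5] = txsvywrrq$
  sorted[6] = vywrrq$txs
  sorted[7] = wrrq$txsvy
  sorted[8] = xsvywrrq$t
  sorted[9] = ywrrq$txsv
sorted[7] = wrrq$txsvy

Answer: wrrq$txsvy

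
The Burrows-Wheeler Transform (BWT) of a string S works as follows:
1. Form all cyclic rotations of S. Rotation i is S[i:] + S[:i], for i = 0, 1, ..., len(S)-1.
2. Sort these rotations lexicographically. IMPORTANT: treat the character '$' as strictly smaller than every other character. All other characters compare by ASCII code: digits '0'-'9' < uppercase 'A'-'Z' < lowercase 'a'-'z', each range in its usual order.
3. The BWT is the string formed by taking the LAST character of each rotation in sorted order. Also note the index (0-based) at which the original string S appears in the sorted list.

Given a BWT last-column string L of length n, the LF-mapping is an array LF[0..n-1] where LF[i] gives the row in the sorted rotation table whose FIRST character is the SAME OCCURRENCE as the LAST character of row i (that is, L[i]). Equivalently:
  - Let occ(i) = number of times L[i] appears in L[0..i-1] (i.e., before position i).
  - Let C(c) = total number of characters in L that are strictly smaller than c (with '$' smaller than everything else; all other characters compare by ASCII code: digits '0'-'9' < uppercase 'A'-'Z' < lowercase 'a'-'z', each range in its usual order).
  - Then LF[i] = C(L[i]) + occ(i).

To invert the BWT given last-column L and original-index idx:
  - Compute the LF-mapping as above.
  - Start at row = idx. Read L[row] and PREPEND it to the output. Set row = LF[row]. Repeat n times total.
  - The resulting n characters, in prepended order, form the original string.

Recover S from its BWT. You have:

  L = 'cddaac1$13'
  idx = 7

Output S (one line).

Answer: caa3d1d1c$

Derivation:
LF mapping: 6 8 9 4 5 7 1 0 2 3
Walk LF starting at row 7, prepending L[row]:
  step 1: row=7, L[7]='$', prepend. Next row=LF[7]=0
  step 2: row=0, L[0]='c', prepend. Next row=LF[0]=6
  step 3: row=6, L[6]='1', prepend. Next row=LF[6]=1
  step 4: row=1, L[1]='d', prepend. Next row=LF[1]=8
  step 5: row=8, L[8]='1', prepend. Next row=LF[8]=2
  step 6: row=2, L[2]='d', prepend. Next row=LF[2]=9
  step 7: row=9, L[9]='3', prepend. Next row=LF[9]=3
  step 8: row=3, L[3]='a', prepend. Next row=LF[3]=4
  step 9: row=4, L[4]='a', prepend. Next row=LF[4]=5
  step 10: row=5, L[5]='c', prepend. Next row=LF[5]=7
Reversed output: caa3d1d1c$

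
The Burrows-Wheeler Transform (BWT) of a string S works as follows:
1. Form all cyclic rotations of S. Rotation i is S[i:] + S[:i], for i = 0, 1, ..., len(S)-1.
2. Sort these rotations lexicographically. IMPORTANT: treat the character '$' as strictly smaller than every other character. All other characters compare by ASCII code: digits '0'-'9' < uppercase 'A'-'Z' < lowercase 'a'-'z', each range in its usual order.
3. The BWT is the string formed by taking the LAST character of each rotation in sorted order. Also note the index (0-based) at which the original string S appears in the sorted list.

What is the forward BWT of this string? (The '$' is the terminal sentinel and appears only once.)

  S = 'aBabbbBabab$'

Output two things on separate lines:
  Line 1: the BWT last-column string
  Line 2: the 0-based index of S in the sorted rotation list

Answer: bba$bBBababa
3

Derivation:
All 12 rotations (rotation i = S[i:]+S[:i]):
  rot[0] = aBabbbBabab$
  rot[1] = BabbbBabab$a
  rot[2] = abbbBabab$aB
  rot[3] = bbbBabab$aBa
  rot[4] = bbBabab$aBab
  rot[5] = bBabab$aBabb
  rot[6] = Babab$aBabbb
  rot[7] = abab$aBabbbB
  rot[8] = bab$aBabbbBa
  rot[9] = ab$aBabbbBab
  rot[10] = b$aBabbbBaba
  rot[11] = $aBabbbBabab
Sorted (with $ < everything):
  sorted[0] = $aBabbbBabab  (last char: 'b')
  sorted[1] = Babab$aBabbb  (last char: 'b')
  sorted[2] = BabbbBabab$a  (last char: 'a')
  sorted[3] = aBabbbBabab$  (last char: '$')
  sorted[4] = ab$aBabbbBab  (last char: 'b')
  sorted[5] = abab$aBabbbB  (last char: 'B')
  sorted[6] = abbbBabab$aB  (last char: 'B')
  sorted[7] = b$aBabbbBaba  (last char: 'a')
  sorted[8] = bBabab$aBabb  (last char: 'b')
  sorted[9] = bab$aBabbbBa  (last char: 'a')
  sorted[10] = bbBabab$aBab  (last char: 'b')
  sorted[11] = bbbBabab$aBa  (last char: 'a')
Last column: bba$bBBababa
Original string S is at sorted index 3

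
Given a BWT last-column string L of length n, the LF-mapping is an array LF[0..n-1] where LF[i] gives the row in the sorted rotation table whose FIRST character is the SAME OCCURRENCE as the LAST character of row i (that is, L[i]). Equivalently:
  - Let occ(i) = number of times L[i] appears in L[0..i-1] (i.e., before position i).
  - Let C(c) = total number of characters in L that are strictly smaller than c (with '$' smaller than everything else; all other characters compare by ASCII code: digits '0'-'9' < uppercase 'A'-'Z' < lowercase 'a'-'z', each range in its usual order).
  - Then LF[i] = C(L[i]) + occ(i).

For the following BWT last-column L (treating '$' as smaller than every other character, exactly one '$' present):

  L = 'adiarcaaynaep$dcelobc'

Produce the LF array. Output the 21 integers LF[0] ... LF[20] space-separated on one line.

Answer: 1 10 14 2 19 7 3 4 20 16 5 12 18 0 11 8 13 15 17 6 9

Derivation:
Char counts: '$':1, 'a':5, 'b':1, 'c':3, 'd':2, 'e':2, 'i':1, 'l':1, 'n':1, 'o':1, 'p':1, 'r':1, 'y':1
C (first-col start): C('$')=0, C('a')=1, C('b')=6, C('c')=7, C('d')=10, C('e')=12, C('i')=14, C('l')=15, C('n')=16, C('o')=17, C('p')=18, C('r')=19, C('y')=20
L[0]='a': occ=0, LF[0]=C('a')+0=1+0=1
L[1]='d': occ=0, LF[1]=C('d')+0=10+0=10
L[2]='i': occ=0, LF[2]=C('i')+0=14+0=14
L[3]='a': occ=1, LF[3]=C('a')+1=1+1=2
L[4]='r': occ=0, LF[4]=C('r')+0=19+0=19
L[5]='c': occ=0, LF[5]=C('c')+0=7+0=7
L[6]='a': occ=2, LF[6]=C('a')+2=1+2=3
L[7]='a': occ=3, LF[7]=C('a')+3=1+3=4
L[8]='y': occ=0, LF[8]=C('y')+0=20+0=20
L[9]='n': occ=0, LF[9]=C('n')+0=16+0=16
L[10]='a': occ=4, LF[10]=C('a')+4=1+4=5
L[11]='e': occ=0, LF[11]=C('e')+0=12+0=12
L[12]='p': occ=0, LF[12]=C('p')+0=18+0=18
L[13]='$': occ=0, LF[13]=C('$')+0=0+0=0
L[14]='d': occ=1, LF[14]=C('d')+1=10+1=11
L[15]='c': occ=1, LF[15]=C('c')+1=7+1=8
L[16]='e': occ=1, LF[16]=C('e')+1=12+1=13
L[17]='l': occ=0, LF[17]=C('l')+0=15+0=15
L[18]='o': occ=0, LF[18]=C('o')+0=17+0=17
L[19]='b': occ=0, LF[19]=C('b')+0=6+0=6
L[20]='c': occ=2, LF[20]=C('c')+2=7+2=9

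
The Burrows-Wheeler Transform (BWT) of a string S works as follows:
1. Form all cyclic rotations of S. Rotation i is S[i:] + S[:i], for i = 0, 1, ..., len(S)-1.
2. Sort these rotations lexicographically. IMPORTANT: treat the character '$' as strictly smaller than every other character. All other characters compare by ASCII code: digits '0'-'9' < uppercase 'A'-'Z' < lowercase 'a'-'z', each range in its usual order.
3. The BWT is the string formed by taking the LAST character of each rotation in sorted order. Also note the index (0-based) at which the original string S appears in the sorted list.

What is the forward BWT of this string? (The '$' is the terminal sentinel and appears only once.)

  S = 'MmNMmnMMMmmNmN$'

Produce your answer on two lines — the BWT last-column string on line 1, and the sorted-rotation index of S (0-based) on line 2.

Answer: NnM$MNmmmNMmMMm
3

Derivation:
All 15 rotations (rotation i = S[i:]+S[:i]):
  rot[0] = MmNMmnMMMmmNmN$
  rot[1] = mNMmnMMMmmNmN$M
  rot[2] = NMmnMMMmmNmN$Mm
  rot[3] = MmnMMMmmNmN$MmN
  rot[4] = mnMMMmmNmN$MmNM
  rot[5] = nMMMmmNmN$MmNMm
  rot[6] = MMMmmNmN$MmNMmn
  rot[7] = MMmmNmN$MmNMmnM
  rot[8] = MmmNmN$MmNMmnMM
  rot[9] = mmNmN$MmNMmnMMM
  rot[10] = mNmN$MmNMmnMMMm
  rot[11] = NmN$MmNMmnMMMmm
  rot[12] = mN$MmNMmnMMMmmN
  rot[13] = N$MmNMmnMMMmmNm
  rot[14] = $MmNMmnMMMmmNmN
Sorted (with $ < everything):
  sorted[0] = $MmNMmnMMMmmNmN  (last char: 'N')
  sorted[1] = MMMmmNmN$MmNMmn  (last char: 'n')
  sorted[2] = MMmmNmN$MmNMmnM  (last char: 'M')
  sorted[3] = MmNMmnMMMmmNmN$  (last char: '$')
  sorted[4] = MmmNmN$MmNMmnMM  (last char: 'M')
  sorted[5] = MmnMMMmmNmN$MmN  (last char: 'N')
  sorted[6] = N$MmNMmnMMMmmNm  (last char: 'm')
  sorted[7] = NMmnMMMmmNmN$Mm  (last char: 'm')
  sorted[8] = NmN$MmNMmnMMMmm  (last char: 'm')
  sorted[9] = mN$MmNMmnMMMmmN  (last char: 'N')
  sorted[10] = mNMmnMMMmmNmN$M  (last char: 'M')
  sorted[11] = mNmN$MmNMmnMMMm  (last char: 'm')
  sorted[12] = mmNmN$MmNMmnMMM  (last char: 'M')
  sorted[13] = mnMMMmmNmN$MmNM  (last char: 'M')
  sorted[14] = nMMMmmNmN$MmNMm  (last char: 'm')
Last column: NnM$MNmmmNMmMMm
Original string S is at sorted index 3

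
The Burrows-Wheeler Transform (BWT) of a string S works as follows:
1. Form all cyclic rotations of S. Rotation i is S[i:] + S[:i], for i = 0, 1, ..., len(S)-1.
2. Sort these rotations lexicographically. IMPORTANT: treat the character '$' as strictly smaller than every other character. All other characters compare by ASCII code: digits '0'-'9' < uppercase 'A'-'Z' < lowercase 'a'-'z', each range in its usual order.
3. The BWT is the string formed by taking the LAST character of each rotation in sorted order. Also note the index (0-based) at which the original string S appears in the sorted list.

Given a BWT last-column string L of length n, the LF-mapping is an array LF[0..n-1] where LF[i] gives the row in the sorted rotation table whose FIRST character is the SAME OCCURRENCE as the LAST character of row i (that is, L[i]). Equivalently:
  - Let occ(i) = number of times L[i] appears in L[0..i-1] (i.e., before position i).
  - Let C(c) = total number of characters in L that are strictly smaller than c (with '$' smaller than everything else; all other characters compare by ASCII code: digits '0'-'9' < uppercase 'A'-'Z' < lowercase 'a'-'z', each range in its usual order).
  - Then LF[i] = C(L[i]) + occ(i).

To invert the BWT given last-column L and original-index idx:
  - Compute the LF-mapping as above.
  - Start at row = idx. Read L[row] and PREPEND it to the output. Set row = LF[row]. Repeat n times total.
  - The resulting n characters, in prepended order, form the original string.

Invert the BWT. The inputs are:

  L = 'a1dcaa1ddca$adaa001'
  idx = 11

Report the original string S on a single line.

Answer: acaaad0da1dc10da1a$

Derivation:
LF mapping: 6 3 15 13 7 8 4 16 17 14 9 0 10 18 11 12 1 2 5
Walk LF starting at row 11, prepending L[row]:
  step 1: row=11, L[11]='$', prepend. Next row=LF[11]=0
  step 2: row=0, L[0]='a', prepend. Next row=LF[0]=6
  step 3: row=6, L[6]='1', prepend. Next row=LF[6]=4
  step 4: row=4, L[4]='a', prepend. Next row=LF[4]=7
  step 5: row=7, L[7]='d', prepend. Next row=LF[7]=16
  step 6: row=16, L[16]='0', prepend. Next row=LF[16]=1
  step 7: row=1, L[1]='1', prepend. Next row=LF[1]=3
  step 8: row=3, L[3]='c', prepend. Next row=LF[3]=13
  step 9: row=13, L[13]='d', prepend. Next row=LF[13]=18
  step 10: row=18, L[18]='1', prepend. Next row=LF[18]=5
  step 11: row=5, L[5]='a', prepend. Next row=LF[5]=8
  step 12: row=8, L[8]='d', prepend. Next row=LF[8]=17
  step 13: row=17, L[17]='0', prepend. Next row=LF[17]=2
  step 14: row=2, L[2]='d', prepend. Next row=LF[2]=15
  step 15: row=15, L[15]='a', prepend. Next row=LF[15]=12
  step 16: row=12, L[12]='a', prepend. Next row=LF[12]=10
  step 17: row=10, L[10]='a', prepend. Next row=LF[10]=9
  step 18: row=9, L[9]='c', prepend. Next row=LF[9]=14
  step 19: row=14, L[14]='a', prepend. Next row=LF[14]=11
Reversed output: acaaad0da1dc10da1a$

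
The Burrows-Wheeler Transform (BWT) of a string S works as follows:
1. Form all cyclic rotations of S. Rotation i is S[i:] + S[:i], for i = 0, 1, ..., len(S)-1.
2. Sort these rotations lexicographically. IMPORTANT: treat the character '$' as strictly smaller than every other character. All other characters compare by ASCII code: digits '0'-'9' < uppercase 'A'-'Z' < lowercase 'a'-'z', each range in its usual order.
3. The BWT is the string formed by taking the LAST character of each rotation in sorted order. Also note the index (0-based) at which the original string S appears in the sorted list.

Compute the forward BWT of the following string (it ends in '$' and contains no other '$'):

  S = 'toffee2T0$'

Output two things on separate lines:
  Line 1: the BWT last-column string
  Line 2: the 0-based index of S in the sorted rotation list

Answer: 0Te2effot$
9

Derivation:
All 10 rotations (rotation i = S[i:]+S[:i]):
  rot[0] = toffee2T0$
  rot[1] = offee2T0$t
  rot[2] = ffee2T0$to
  rot[3] = fee2T0$tof
  rot[4] = ee2T0$toff
  rot[5] = e2T0$toffe
  rot[6] = 2T0$toffee
  rot[7] = T0$toffee2
  rot[8] = 0$toffee2T
  rot[9] = $toffee2T0
Sorted (with $ < everything):
  sorted[0] = $toffee2T0  (last char: '0')
  sorted[1] = 0$toffee2T  (last char: 'T')
  sorted[2] = 2T0$toffee  (last char: 'e')
  sorted[3] = T0$toffee2  (last char: '2')
  sorted[4] = e2T0$toffe  (last char: 'e')
  sorted[5] = ee2T0$toff  (last char: 'f')
  sorted[6] = fee2T0$tof  (last char: 'f')
  sorted[7] = ffee2T0$to  (last char: 'o')
  sorted[8] = offee2T0$t  (last char: 't')
  sorted[9] = toffee2T0$  (last char: '$')
Last column: 0Te2effot$
Original string S is at sorted index 9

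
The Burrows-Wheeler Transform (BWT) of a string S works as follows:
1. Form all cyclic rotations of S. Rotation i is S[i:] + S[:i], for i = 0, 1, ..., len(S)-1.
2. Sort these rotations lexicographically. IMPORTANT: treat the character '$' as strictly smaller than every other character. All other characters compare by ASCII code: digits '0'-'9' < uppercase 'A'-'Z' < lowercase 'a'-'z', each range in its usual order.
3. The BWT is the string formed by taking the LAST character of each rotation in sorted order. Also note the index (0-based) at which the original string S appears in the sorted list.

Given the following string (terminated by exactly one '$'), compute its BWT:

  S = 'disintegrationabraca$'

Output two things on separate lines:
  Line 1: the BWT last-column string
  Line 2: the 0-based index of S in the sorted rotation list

Answer: acnrraa$testdoiibgina
7

Derivation:
All 21 rotations (rotation i = S[i:]+S[:i]):
  rot[0] = disintegrationabraca$
  rot[1] = isintegrationabraca$d
  rot[2] = sintegrationabraca$di
  rot[3] = integrationabraca$dis
  rot[4] = ntegrationabraca$disi
  rot[5] = tegrationabraca$disin
  rot[6] = egrationabraca$disint
  rot[7] = grationabraca$disinte
  rot[8] = rationabraca$disinteg
  rot[9] = ationabraca$disintegr
  rot[10] = tionabraca$disintegra
  rot[11] = ionabraca$disintegrat
  rot[12] = onabraca$disintegrati
  rot[13] = nabraca$disintegratio
  rot[14] = abraca$disintegration
  rot[15] = braca$disintegrationa
  rot[16] = raca$disintegrationab
  rot[17] = aca$disintegrationabr
  rot[18] = ca$disintegrationabra
  rot[19] = a$disintegrationabrac
  rot[20] = $disintegrationabraca
Sorted (with $ < everything):
  sorted[0] = $disintegrationabraca  (last char: 'a')
  sorted[1] = a$disintegrationabrac  (last char: 'c')
  sorted[2] = abraca$disintegration  (last char: 'n')
  sorted[3] = aca$disintegrationabr  (last char: 'r')
  sorted[4] = ationabraca$disintegr  (last char: 'r')
  sorted[5] = braca$disintegrationa  (last char: 'a')
  sorted[6] = ca$disintegrationabra  (last char: 'a')
  sorted[7] = disintegrationabraca$  (last char: '$')
  sorted[8] = egrationabraca$disint  (last char: 't')
  sorted[9] = grationabraca$disinte  (last char: 'e')
  sorted[10] = integrationabraca$dis  (last char: 's')
  sorted[11] = ionabraca$disintegrat  (last char: 't')
  sorted[12] = isintegrationabraca$d  (last char: 'd')
  sorted[13] = nabraca$disintegratio  (last char: 'o')
  sorted[14] = ntegrationabraca$disi  (last char: 'i')
  sorted[15] = onabraca$disintegrati  (last char: 'i')
  sorted[16] = raca$disintegrationab  (last char: 'b')
  sorted[17] = rationabraca$disinteg  (last char: 'g')
  sorted[18] = sintegrationabraca$di  (last char: 'i')
  sorted[19] = tegrationabraca$disin  (last char: 'n')
  sorted[20] = tionabraca$disintegra  (last char: 'a')
Last column: acnrraa$testdoiibgina
Original string S is at sorted index 7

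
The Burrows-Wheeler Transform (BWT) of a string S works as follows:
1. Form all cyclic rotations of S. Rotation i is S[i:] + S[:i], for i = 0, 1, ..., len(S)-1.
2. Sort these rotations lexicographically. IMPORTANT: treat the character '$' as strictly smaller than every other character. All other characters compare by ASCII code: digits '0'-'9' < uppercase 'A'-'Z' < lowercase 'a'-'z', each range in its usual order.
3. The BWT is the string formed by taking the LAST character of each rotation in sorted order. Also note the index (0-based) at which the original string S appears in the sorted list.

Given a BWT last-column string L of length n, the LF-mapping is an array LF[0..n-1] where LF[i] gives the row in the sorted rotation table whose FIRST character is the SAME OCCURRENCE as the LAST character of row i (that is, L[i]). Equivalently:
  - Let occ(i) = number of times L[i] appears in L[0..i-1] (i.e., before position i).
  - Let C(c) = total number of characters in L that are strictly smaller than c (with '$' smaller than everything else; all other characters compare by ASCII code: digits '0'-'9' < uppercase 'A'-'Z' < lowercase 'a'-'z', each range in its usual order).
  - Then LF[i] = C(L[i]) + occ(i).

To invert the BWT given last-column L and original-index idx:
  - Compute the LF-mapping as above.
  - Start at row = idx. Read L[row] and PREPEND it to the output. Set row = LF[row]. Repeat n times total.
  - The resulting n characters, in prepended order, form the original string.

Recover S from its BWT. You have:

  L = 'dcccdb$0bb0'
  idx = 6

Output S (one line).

LF mapping: 9 6 7 8 10 3 0 1 4 5 2
Walk LF starting at row 6, prepending L[row]:
  step 1: row=6, L[6]='$', prepend. Next row=LF[6]=0
  step 2: row=0, L[0]='d', prepend. Next row=LF[0]=9
  step 3: row=9, L[9]='b', prepend. Next row=LF[9]=5
  step 4: row=5, L[5]='b', prepend. Next row=LF[5]=3
  step 5: row=3, L[3]='c', prepend. Next row=LF[3]=8
  step 6: row=8, L[8]='b', prepend. Next row=LF[8]=4
  step 7: row=4, L[4]='d', prepend. Next row=LF[4]=10
  step 8: row=10, L[10]='0', prepend. Next row=LF[10]=2
  step 9: row=2, L[2]='c', prepend. Next row=LF[2]=7
  step 10: row=7, L[7]='0', prepend. Next row=LF[7]=1
  step 11: row=1, L[1]='c', prepend. Next row=LF[1]=6
Reversed output: c0c0dbcbbd$

Answer: c0c0dbcbbd$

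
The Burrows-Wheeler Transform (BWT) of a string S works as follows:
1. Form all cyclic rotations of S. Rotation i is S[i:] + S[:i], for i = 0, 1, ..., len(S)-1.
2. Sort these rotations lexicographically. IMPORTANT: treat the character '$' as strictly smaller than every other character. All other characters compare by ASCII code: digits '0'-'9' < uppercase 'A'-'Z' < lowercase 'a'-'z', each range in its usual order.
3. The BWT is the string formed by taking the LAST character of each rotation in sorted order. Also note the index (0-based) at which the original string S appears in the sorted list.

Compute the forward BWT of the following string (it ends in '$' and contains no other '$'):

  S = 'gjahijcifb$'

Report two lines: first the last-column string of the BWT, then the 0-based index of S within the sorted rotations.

Answer: bjfji$achgi
5

Derivation:
All 11 rotations (rotation i = S[i:]+S[:i]):
  rot[0] = gjahijcifb$
  rot[1] = jahijcifb$g
  rot[2] = ahijcifb$gj
  rot[3] = hijcifb$gja
  rot[4] = ijcifb$gjah
  rot[5] = jcifb$gjahi
  rot[6] = cifb$gjahij
  rot[7] = ifb$gjahijc
  rot[8] = fb$gjahijci
  rot[9] = b$gjahijcif
  rot[10] = $gjahijcifb
Sorted (with $ < everything):
  sorted[0] = $gjahijcifb  (last char: 'b')
  sorted[1] = ahijcifb$gj  (last char: 'j')
  sorted[2] = b$gjahijcif  (last char: 'f')
  sorted[3] = cifb$gjahij  (last char: 'j')
  sorted[4] = fb$gjahijci  (last char: 'i')
  sorted[5] = gjahijcifb$  (last char: '$')
  sorted[6] = hijcifb$gja  (last char: 'a')
  sorted[7] = ifb$gjahijc  (last char: 'c')
  sorted[8] = ijcifb$gjah  (last char: 'h')
  sorted[9] = jahijcifb$g  (last char: 'g')
  sorted[10] = jcifb$gjahi  (last char: 'i')
Last column: bjfji$achgi
Original string S is at sorted index 5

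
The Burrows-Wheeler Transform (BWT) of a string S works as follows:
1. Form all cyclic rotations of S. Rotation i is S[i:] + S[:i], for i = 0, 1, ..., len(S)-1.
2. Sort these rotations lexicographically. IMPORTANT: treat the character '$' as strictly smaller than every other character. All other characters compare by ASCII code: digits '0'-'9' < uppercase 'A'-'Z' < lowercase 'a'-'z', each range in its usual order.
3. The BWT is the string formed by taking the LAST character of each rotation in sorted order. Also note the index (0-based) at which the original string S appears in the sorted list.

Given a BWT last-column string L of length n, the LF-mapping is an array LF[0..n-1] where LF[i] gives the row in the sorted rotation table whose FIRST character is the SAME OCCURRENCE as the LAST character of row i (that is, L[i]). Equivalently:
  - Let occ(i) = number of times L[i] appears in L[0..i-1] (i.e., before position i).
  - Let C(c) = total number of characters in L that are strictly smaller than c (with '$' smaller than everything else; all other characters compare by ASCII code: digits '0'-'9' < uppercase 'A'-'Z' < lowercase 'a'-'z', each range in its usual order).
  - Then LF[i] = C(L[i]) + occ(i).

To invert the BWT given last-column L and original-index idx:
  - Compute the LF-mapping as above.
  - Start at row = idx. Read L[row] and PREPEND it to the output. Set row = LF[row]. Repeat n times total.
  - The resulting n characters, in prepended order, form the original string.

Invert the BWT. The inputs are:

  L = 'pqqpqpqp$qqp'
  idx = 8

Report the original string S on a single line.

Answer: qpqpppqqqqp$

Derivation:
LF mapping: 1 6 7 2 8 3 9 4 0 10 11 5
Walk LF starting at row 8, prepending L[row]:
  step 1: row=8, L[8]='$', prepend. Next row=LF[8]=0
  step 2: row=0, L[0]='p', prepend. Next row=LF[0]=1
  step 3: row=1, L[1]='q', prepend. Next row=LF[1]=6
  step 4: row=6, L[6]='q', prepend. Next row=LF[6]=9
  step 5: row=9, L[9]='q', prepend. Next row=LF[9]=10
  step 6: row=10, L[10]='q', prepend. Next row=LF[10]=11
  step 7: row=11, L[11]='p', prepend. Next row=LF[11]=5
  step 8: row=5, L[5]='p', prepend. Next row=LF[5]=3
  step 9: row=3, L[3]='p', prepend. Next row=LF[3]=2
  step 10: row=2, L[2]='q', prepend. Next row=LF[2]=7
  step 11: row=7, L[7]='p', prepend. Next row=LF[7]=4
  step 12: row=4, L[4]='q', prepend. Next row=LF[4]=8
Reversed output: qpqpppqqqqp$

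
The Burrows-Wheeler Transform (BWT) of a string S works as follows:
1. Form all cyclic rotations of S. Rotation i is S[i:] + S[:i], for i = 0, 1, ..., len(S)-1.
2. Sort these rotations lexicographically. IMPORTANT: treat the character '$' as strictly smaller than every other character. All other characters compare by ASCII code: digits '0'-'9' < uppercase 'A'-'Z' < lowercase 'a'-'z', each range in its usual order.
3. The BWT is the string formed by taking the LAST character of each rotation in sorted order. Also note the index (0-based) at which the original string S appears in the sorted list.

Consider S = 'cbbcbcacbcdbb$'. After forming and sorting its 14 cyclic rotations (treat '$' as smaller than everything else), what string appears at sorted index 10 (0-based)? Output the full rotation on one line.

Answer: cbcacbcdbb$cbb

Derivation:
All 14 rotations (rotation i = S[i:]+S[:i]):
  rot[0] = cbbcbcacbcdbb$
  rot[1] = bbcbcacbcdbb$c
  rot[2] = bcbcacbcdbb$cb
  rot[3] = cbcacbcdbb$cbb
  rot[4] = bcacbcdbb$cbbc
  rot[5] = cacbcdbb$cbbcb
  rot[6] = acbcdbb$cbbcbc
  rot[7] = cbcdbb$cbbcbca
  rot[8] = bcdbb$cbbcbcac
  rot[9] = cdbb$cbbcbcacb
  rot[10] = dbb$cbbcbcacbc
  rot[11] = bb$cbbcbcacbcd
  rot[12] = b$cbbcbcacbcdb
  rot[13] = $cbbcbcacbcdbb
Sorted (with $ < everything):
  sorted[0] = $cbbcbcacbcdbb
  sorted[1] = acbcdbb$cbbcbc
  sorted[2] = b$cbbcbcacbcdb
  sorted[3] = bb$cbbcbcacbcd
  sorted[4] = bbcbcacbcdbb$c
  sorted[5] = bcacbcdbb$cbbc
  sorted[6] = bcbcacbcdbb$cb
  sorted[7] = bcdbb$cbbcbcac
  sorted[8] = cacbcdbb$cbbcb
  sorted[9] = cbbcbcacbcdbb$
  sorted[10] = cbcacbcdbb$cbb
  sorted[11] = cbcdbb$cbbcbca
  sorted[12] = cdbb$cbbcbcacb
  sorted[13] = dbb$cbbcbcacbc
sorted[10] = cbcacbcdbb$cbb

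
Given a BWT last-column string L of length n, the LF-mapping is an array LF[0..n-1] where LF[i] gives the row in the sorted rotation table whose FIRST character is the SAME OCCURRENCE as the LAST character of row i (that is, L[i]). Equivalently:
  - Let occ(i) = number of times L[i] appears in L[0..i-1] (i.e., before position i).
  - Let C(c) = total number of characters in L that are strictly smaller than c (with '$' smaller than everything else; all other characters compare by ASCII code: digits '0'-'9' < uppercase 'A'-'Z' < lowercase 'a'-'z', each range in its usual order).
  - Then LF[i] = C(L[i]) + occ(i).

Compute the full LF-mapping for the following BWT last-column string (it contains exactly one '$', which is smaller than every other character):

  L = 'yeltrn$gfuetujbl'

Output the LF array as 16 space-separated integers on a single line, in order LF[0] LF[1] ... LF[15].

Answer: 15 2 7 11 10 9 0 5 4 13 3 12 14 6 1 8

Derivation:
Char counts: '$':1, 'b':1, 'e':2, 'f':1, 'g':1, 'j':1, 'l':2, 'n':1, 'r':1, 't':2, 'u':2, 'y':1
C (first-col start): C('$')=0, C('b')=1, C('e')=2, C('f')=4, C('g')=5, C('j')=6, C('l')=7, C('n')=9, C('r')=10, C('t')=11, C('u')=13, C('y')=15
L[0]='y': occ=0, LF[0]=C('y')+0=15+0=15
L[1]='e': occ=0, LF[1]=C('e')+0=2+0=2
L[2]='l': occ=0, LF[2]=C('l')+0=7+0=7
L[3]='t': occ=0, LF[3]=C('t')+0=11+0=11
L[4]='r': occ=0, LF[4]=C('r')+0=10+0=10
L[5]='n': occ=0, LF[5]=C('n')+0=9+0=9
L[6]='$': occ=0, LF[6]=C('$')+0=0+0=0
L[7]='g': occ=0, LF[7]=C('g')+0=5+0=5
L[8]='f': occ=0, LF[8]=C('f')+0=4+0=4
L[9]='u': occ=0, LF[9]=C('u')+0=13+0=13
L[10]='e': occ=1, LF[10]=C('e')+1=2+1=3
L[11]='t': occ=1, LF[11]=C('t')+1=11+1=12
L[12]='u': occ=1, LF[12]=C('u')+1=13+1=14
L[13]='j': occ=0, LF[13]=C('j')+0=6+0=6
L[14]='b': occ=0, LF[14]=C('b')+0=1+0=1
L[15]='l': occ=1, LF[15]=C('l')+1=7+1=8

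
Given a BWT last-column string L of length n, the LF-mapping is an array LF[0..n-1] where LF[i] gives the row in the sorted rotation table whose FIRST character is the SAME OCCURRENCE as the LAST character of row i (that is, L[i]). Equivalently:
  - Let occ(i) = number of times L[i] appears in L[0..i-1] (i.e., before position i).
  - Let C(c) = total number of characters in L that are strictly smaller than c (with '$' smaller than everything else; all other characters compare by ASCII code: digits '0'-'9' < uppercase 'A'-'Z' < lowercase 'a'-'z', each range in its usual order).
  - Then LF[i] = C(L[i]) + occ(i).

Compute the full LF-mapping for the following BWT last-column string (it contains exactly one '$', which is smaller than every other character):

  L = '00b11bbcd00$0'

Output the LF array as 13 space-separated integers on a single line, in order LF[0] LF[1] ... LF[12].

Answer: 1 2 8 6 7 9 10 11 12 3 4 0 5

Derivation:
Char counts: '$':1, '0':5, '1':2, 'b':3, 'c':1, 'd':1
C (first-col start): C('$')=0, C('0')=1, C('1')=6, C('b')=8, C('c')=11, C('d')=12
L[0]='0': occ=0, LF[0]=C('0')+0=1+0=1
L[1]='0': occ=1, LF[1]=C('0')+1=1+1=2
L[2]='b': occ=0, LF[2]=C('b')+0=8+0=8
L[3]='1': occ=0, LF[3]=C('1')+0=6+0=6
L[4]='1': occ=1, LF[4]=C('1')+1=6+1=7
L[5]='b': occ=1, LF[5]=C('b')+1=8+1=9
L[6]='b': occ=2, LF[6]=C('b')+2=8+2=10
L[7]='c': occ=0, LF[7]=C('c')+0=11+0=11
L[8]='d': occ=0, LF[8]=C('d')+0=12+0=12
L[9]='0': occ=2, LF[9]=C('0')+2=1+2=3
L[10]='0': occ=3, LF[10]=C('0')+3=1+3=4
L[11]='$': occ=0, LF[11]=C('$')+0=0+0=0
L[12]='0': occ=4, LF[12]=C('0')+4=1+4=5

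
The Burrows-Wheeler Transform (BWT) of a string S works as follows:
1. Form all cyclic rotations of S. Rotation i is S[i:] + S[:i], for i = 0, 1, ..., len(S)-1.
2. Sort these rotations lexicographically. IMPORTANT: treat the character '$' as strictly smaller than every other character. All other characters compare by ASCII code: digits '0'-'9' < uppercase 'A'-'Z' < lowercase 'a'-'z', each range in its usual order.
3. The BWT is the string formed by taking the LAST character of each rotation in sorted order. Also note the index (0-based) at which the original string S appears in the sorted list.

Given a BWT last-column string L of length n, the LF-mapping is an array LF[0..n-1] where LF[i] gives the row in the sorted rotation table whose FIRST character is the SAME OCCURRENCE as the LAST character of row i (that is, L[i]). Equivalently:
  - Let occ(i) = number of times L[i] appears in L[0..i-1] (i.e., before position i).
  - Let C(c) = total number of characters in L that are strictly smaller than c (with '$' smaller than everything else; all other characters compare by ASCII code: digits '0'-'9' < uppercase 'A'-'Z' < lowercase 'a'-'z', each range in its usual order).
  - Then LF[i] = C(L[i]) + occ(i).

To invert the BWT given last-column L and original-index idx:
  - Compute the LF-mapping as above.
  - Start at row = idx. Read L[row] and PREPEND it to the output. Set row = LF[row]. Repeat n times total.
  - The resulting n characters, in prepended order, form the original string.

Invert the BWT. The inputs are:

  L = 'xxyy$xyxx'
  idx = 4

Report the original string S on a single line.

Answer: xyxxyyxx$

Derivation:
LF mapping: 1 2 6 7 0 3 8 4 5
Walk LF starting at row 4, prepending L[row]:
  step 1: row=4, L[4]='$', prepend. Next row=LF[4]=0
  step 2: row=0, L[0]='x', prepend. Next row=LF[0]=1
  step 3: row=1, L[1]='x', prepend. Next row=LF[1]=2
  step 4: row=2, L[2]='y', prepend. Next row=LF[2]=6
  step 5: row=6, L[6]='y', prepend. Next row=LF[6]=8
  step 6: row=8, L[8]='x', prepend. Next row=LF[8]=5
  step 7: row=5, L[5]='x', prepend. Next row=LF[5]=3
  step 8: row=3, L[3]='y', prepend. Next row=LF[3]=7
  step 9: row=7, L[7]='x', prepend. Next row=LF[7]=4
Reversed output: xyxxyyxx$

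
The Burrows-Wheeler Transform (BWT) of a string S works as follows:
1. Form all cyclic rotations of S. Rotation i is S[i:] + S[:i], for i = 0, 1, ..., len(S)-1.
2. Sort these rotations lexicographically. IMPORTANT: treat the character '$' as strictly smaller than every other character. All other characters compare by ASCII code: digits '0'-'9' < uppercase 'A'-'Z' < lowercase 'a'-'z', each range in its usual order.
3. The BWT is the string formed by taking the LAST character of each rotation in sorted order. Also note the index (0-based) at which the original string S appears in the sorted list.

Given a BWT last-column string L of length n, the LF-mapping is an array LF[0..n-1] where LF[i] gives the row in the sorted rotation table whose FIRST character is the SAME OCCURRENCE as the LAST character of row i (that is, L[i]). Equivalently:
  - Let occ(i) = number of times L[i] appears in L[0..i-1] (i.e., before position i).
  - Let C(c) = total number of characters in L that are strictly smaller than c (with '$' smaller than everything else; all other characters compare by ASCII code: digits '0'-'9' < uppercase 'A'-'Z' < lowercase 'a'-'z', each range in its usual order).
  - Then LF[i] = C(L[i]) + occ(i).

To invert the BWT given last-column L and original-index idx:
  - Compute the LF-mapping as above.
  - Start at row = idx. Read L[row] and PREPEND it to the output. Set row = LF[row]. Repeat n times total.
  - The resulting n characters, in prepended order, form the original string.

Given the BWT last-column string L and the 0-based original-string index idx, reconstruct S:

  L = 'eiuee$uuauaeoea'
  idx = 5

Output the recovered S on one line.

LF mapping: 4 9 11 5 6 0 12 13 1 14 2 7 10 8 3
Walk LF starting at row 5, prepending L[row]:
  step 1: row=5, L[5]='$', prepend. Next row=LF[5]=0
  step 2: row=0, L[0]='e', prepend. Next row=LF[0]=4
  step 3: row=4, L[4]='e', prepend. Next row=LF[4]=6
  step 4: row=6, L[6]='u', prepend. Next row=LF[6]=12
  step 5: row=12, L[12]='o', prepend. Next row=LF[12]=10
  step 6: row=10, L[10]='a', prepend. Next row=LF[10]=2
  step 7: row=2, L[2]='u', prepend. Next row=LF[2]=11
  step 8: row=11, L[11]='e', prepend. Next row=LF[11]=7
  step 9: row=7, L[7]='u', prepend. Next row=LF[7]=13
  step 10: row=13, L[13]='e', prepend. Next row=LF[13]=8
  step 11: row=8, L[8]='a', prepend. Next row=LF[8]=1
  step 12: row=1, L[1]='i', prepend. Next row=LF[1]=9
  step 13: row=9, L[9]='u', prepend. Next row=LF[9]=14
  step 14: row=14, L[14]='a', prepend. Next row=LF[14]=3
  step 15: row=3, L[3]='e', prepend. Next row=LF[3]=5
Reversed output: eauiaeueuaouee$

Answer: eauiaeueuaouee$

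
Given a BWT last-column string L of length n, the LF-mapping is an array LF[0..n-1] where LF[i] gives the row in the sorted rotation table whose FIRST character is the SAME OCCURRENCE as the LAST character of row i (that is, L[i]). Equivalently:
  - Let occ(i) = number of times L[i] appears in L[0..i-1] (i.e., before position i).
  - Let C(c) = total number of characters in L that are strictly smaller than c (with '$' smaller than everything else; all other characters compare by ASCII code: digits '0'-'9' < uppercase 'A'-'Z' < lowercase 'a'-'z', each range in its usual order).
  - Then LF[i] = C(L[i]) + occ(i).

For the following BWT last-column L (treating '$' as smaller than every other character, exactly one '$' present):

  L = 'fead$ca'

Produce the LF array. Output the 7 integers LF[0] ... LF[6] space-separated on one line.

Answer: 6 5 1 4 0 3 2

Derivation:
Char counts: '$':1, 'a':2, 'c':1, 'd':1, 'e':1, 'f':1
C (first-col start): C('$')=0, C('a')=1, C('c')=3, C('d')=4, C('e')=5, C('f')=6
L[0]='f': occ=0, LF[0]=C('f')+0=6+0=6
L[1]='e': occ=0, LF[1]=C('e')+0=5+0=5
L[2]='a': occ=0, LF[2]=C('a')+0=1+0=1
L[3]='d': occ=0, LF[3]=C('d')+0=4+0=4
L[4]='$': occ=0, LF[4]=C('$')+0=0+0=0
L[5]='c': occ=0, LF[5]=C('c')+0=3+0=3
L[6]='a': occ=1, LF[6]=C('a')+1=1+1=2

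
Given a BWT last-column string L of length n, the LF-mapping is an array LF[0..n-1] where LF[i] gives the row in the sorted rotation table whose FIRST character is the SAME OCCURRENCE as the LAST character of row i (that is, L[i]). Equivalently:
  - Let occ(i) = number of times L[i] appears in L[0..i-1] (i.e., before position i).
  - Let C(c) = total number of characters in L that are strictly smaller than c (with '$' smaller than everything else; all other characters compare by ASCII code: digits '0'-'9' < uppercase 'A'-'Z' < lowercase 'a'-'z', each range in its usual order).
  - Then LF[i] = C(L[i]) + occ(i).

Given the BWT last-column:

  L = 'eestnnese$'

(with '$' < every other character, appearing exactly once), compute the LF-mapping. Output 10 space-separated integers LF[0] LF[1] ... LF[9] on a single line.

Answer: 1 2 7 9 5 6 3 8 4 0

Derivation:
Char counts: '$':1, 'e':4, 'n':2, 's':2, 't':1
C (first-col start): C('$')=0, C('e')=1, C('n')=5, C('s')=7, C('t')=9
L[0]='e': occ=0, LF[0]=C('e')+0=1+0=1
L[1]='e': occ=1, LF[1]=C('e')+1=1+1=2
L[2]='s': occ=0, LF[2]=C('s')+0=7+0=7
L[3]='t': occ=0, LF[3]=C('t')+0=9+0=9
L[4]='n': occ=0, LF[4]=C('n')+0=5+0=5
L[5]='n': occ=1, LF[5]=C('n')+1=5+1=6
L[6]='e': occ=2, LF[6]=C('e')+2=1+2=3
L[7]='s': occ=1, LF[7]=C('s')+1=7+1=8
L[8]='e': occ=3, LF[8]=C('e')+3=1+3=4
L[9]='$': occ=0, LF[9]=C('$')+0=0+0=0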